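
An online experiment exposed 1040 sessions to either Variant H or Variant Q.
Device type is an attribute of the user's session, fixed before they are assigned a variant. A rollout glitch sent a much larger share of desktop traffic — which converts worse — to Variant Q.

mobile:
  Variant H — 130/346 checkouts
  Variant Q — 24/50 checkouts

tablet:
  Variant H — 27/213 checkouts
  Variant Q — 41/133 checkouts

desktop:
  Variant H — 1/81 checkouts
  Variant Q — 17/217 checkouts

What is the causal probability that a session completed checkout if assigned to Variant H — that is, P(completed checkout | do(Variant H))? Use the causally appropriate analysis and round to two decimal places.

0.19

Device type satisfies the back-door criterion: it is not a descendant of the variant, and it blocks the spurious path from variant to outcome. Adjusting for it (i.e., using the within-device type rates) gives the causal effect.
Standardising Variant H to the population device type mix: 0.381·130/346 + 0.333·27/213 + 0.287·1/81 = 0.189.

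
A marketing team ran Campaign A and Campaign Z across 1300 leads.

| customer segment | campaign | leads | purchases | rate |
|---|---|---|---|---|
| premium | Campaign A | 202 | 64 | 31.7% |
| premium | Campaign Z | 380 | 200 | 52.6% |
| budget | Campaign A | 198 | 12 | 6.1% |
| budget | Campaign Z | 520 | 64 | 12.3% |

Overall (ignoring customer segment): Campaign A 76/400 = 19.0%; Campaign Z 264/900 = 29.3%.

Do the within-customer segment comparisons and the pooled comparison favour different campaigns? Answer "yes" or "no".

no

Within each customer segment level (premium 31.7% vs 52.6%; budget 6.1% vs 12.3%), Campaign Z has the higher rate every time. Pooled: 19.0% vs 29.3% — Campaign Z has the higher rate overall. They agree.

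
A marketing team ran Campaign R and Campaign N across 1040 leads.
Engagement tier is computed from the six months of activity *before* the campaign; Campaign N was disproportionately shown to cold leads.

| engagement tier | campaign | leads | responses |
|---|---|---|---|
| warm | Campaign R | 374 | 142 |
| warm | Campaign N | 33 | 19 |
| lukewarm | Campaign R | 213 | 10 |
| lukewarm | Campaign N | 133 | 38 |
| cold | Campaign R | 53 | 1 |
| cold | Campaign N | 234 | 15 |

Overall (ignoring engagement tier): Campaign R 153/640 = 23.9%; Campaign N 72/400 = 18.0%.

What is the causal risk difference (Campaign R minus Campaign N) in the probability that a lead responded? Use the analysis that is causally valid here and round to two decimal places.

The stratified and pooled comparisons disagree (Campaign N wins within each engagement tier; Campaign R wins overall), so the answer turns on the causal role of engagement tier.
Nothing the campaign does changes engagement tier; the imbalance is an allocation artefact. With engagement tier also predicting the outcome, the pooled figure is confounded, and the within-stratum comparison is the causal one.
Adjusting over the population distribution of engagement tier: 0.391·(0.380−0.576) + 0.333·(0.047−0.286) + 0.276·(0.019−0.064) = -0.169.

-0.17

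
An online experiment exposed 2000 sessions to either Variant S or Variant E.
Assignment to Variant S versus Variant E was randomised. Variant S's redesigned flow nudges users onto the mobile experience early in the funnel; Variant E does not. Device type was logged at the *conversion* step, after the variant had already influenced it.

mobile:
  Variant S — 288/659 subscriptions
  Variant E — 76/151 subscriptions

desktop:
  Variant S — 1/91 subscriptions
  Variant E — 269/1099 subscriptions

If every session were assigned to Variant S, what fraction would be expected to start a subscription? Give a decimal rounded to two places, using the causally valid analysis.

0.39

Within every device type level Variant E has the higher rate, yet pooled Variant S does — Simpson's reversal.
Because the variant influences device type, device type is a post-treatment mediator, not a confounder. Stratifying on it would bias the estimate; the causal effect is the crude pooled difference.
So P(outcome | do(Variant S)) is just the pooled rate for Variant S: 289/750 = 0.385.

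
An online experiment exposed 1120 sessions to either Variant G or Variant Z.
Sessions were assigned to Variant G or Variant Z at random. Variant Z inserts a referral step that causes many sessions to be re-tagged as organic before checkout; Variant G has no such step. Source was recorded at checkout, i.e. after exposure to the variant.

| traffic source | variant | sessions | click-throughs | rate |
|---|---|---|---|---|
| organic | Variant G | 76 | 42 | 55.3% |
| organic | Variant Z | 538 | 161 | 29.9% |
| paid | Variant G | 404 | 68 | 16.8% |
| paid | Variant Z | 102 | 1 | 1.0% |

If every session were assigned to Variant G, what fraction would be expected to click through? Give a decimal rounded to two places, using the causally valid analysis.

Variant G is higher inside every traffic source stratum but Variant Z is higher in aggregate. Whether to stratify depends on how traffic source relates to the variant.
Because the variant influences traffic source, traffic source is a post-treatment mediator, not a confounder. Stratifying on it would bias the estimate; the causal effect is the crude pooled difference.
So P(outcome | do(Variant G)) is just the pooled rate for Variant G: 110/480 = 0.229.

0.23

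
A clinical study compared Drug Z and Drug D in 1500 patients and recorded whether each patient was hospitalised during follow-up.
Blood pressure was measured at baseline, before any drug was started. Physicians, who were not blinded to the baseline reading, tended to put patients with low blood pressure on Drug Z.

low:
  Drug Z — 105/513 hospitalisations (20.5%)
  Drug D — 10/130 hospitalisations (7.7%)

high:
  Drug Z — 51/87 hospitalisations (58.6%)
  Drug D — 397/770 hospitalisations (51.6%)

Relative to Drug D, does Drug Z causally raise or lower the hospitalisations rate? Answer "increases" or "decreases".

Nothing the drug does changes blood pressure; the imbalance is an allocation artefact. With blood pressure also predicting the outcome, the pooled figure is confounded, and the within-stratum comparison is the causal one.
Within each level — low: 20.5% vs 7.7%; high: 58.6% vs 51.6% — Drug D is lower every time.

increases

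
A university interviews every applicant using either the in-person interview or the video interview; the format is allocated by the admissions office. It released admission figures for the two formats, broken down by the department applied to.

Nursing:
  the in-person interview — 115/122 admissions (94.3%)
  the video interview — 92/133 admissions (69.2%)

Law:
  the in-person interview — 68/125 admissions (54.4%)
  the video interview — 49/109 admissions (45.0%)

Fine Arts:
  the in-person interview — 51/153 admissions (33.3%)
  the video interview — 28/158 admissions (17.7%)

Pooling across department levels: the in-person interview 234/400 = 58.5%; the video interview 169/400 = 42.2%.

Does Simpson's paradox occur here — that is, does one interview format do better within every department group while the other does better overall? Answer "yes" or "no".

Within each department level (Nursing 94.3% vs 69.2%; Law 54.4% vs 45.0%; Fine Arts 33.3% vs 17.7%), the in-person interview has the higher rate every time. Pooled: 58.5% vs 42.2% — the in-person interview has the higher rate overall. They agree.

no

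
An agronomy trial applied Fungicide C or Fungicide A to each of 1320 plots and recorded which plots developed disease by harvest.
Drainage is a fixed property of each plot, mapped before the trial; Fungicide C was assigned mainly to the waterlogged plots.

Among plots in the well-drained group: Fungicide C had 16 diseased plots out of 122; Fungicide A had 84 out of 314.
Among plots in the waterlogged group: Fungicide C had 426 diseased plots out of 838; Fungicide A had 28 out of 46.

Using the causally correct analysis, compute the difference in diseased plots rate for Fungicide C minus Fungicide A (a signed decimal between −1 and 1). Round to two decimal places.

-0.11

Fungicide C is lower inside every field drainage stratum but Fungicide A is lower in aggregate. Whether to stratify depends on how field drainage relates to the fungicide.
Field drainage differs across fungicides for reasons unrelated to any effect of the fungicide itself, and it separately predicts the outcome — a classic confounder. We must compare within field drainage levels.
Adjusting over the population distribution of field drainage: 0.330·(0.131−0.268) + 0.670·(0.508−0.609) = -0.112.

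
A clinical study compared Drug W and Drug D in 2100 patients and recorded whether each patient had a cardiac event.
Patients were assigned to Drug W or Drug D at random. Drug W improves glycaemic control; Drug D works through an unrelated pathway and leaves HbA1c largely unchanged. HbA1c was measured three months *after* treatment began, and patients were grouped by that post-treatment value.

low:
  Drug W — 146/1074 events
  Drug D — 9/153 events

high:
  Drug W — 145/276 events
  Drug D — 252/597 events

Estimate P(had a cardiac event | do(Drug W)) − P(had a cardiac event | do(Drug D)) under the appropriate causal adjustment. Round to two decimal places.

The stratified and pooled comparisons disagree (Drug D wins within each HbA1c; Drug W wins overall), so the answer turns on the causal role of HbA1c.
HbA1c here is a post-treatment variable shaped by the drug; conditioning on it would introduce bias rather than remove it. The overall comparison is the causal one.
The causal difference is the pooled difference: 0.216 − 0.348 = -0.132.

-0.13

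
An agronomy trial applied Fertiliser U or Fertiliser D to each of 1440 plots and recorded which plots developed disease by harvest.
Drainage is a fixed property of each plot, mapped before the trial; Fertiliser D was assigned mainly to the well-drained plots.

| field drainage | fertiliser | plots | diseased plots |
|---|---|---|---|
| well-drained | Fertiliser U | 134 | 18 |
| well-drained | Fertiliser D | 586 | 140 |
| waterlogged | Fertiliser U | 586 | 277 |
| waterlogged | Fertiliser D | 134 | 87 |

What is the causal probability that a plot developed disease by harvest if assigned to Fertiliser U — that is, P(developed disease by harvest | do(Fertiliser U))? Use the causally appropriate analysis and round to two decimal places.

0.30

The field drainage-specific comparison favours Fertiliser U throughout, but the pooled figures favour Fertiliser D. The question is whether to condition on field drainage.
Since field drainage is a pre-existing factor (not a product of the fertiliser) and it affects the outcome on its own, it is a confounder. The stratified rates, not the pooled rate, identify the causal effect.
Standardising Fertiliser U to the population field drainage mix: 0.500·18/134 + 0.500·277/586 = 0.304.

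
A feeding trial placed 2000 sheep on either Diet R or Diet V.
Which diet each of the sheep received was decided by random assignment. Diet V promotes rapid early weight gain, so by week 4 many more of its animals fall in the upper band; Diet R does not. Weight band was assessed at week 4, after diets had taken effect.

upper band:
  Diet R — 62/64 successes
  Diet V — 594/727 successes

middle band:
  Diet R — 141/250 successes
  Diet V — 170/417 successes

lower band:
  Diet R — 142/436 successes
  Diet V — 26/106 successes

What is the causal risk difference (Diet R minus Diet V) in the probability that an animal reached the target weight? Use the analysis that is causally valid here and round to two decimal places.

-0.17

The week-4 weight band-specific comparison favours Diet R throughout, but the pooled figures favour Diet V. The question is whether to condition on week-4 weight band.
Stratifying would compare diets among sheep the diets themselves sorted into week-4 weight band groups — a form of selection on an intermediate. The unconditioned pooled rates give the total causal effect.
The causal difference is the pooled difference: 0.460 − 0.632 = -0.172.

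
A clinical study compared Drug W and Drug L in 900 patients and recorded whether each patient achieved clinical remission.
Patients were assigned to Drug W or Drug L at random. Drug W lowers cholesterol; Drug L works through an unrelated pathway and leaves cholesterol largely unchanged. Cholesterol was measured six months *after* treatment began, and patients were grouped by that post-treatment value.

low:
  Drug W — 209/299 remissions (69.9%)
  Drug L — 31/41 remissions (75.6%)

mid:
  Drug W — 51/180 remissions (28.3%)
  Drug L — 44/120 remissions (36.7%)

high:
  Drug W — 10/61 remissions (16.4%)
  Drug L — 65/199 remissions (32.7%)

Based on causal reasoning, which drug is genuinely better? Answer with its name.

Drug W

Cholesterol is downstream of the drug. One should not condition on a consequence of treatment, so the overall rates are the right comparison.
Pooled: Drug W 50.0% vs Drug L 38.9%; Drug W is higher overall.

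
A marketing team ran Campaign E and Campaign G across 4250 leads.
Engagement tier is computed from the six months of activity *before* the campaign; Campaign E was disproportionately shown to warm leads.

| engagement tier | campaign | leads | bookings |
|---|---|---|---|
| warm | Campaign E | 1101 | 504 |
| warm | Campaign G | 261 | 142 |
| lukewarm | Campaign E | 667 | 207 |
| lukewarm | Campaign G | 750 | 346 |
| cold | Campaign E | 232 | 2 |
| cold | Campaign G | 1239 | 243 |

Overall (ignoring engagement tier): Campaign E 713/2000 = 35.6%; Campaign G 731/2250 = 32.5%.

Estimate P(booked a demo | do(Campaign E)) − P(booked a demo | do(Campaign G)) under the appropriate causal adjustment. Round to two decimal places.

-0.14

The engagement tier-specific comparison favours Campaign G throughout, but the pooled figures favour Campaign E. The question is whether to condition on engagement tier.
Nothing the campaign does changes engagement tier; the imbalance is an allocation artefact. With engagement tier also predicting the outcome, the pooled figure is confounded, and the within-stratum comparison is the causal one.
Adjusting over the population distribution of engagement tier: 0.320·(0.458−0.544) + 0.333·(0.310−0.461) + 0.346·(0.009−0.196) = -0.143.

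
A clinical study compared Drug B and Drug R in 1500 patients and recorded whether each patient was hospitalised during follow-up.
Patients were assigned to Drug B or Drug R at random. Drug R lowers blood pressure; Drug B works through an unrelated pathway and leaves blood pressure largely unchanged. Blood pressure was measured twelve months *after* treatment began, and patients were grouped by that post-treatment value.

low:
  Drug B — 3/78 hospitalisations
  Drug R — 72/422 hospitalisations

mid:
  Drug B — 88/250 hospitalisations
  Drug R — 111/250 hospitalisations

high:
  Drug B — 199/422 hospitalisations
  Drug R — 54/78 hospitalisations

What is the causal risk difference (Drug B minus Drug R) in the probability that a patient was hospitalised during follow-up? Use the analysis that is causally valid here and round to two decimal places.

+0.07

Because the drug influences blood pressure, blood pressure is a post-treatment mediator, not a confounder. Stratifying on it would bias the estimate; the causal effect is the crude pooled difference.
The causal difference is the pooled difference: 0.387 − 0.316 = +0.071.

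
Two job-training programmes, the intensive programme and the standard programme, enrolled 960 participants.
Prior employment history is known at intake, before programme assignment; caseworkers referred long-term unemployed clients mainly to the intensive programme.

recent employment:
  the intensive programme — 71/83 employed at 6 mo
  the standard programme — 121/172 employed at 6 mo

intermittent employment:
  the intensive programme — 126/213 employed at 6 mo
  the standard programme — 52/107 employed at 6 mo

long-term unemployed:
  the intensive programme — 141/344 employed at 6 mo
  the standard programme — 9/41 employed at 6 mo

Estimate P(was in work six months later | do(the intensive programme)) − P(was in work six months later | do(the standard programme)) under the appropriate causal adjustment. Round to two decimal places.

+0.15

Within every prior employment history level the intensive programme has the higher rate, yet pooled the standard programme does — Simpson's reversal.
Prior employment history satisfies the back-door criterion: it is not a descendant of the programme, and it blocks the spurious path from programme to outcome. Adjusting for it (i.e., using the within-prior employment history rates) gives the causal effect.
Adjusting over the population distribution of prior employment history: 0.266·(0.855−0.703) + 0.333·(0.592−0.486) + 0.401·(0.410−0.220) = +0.152.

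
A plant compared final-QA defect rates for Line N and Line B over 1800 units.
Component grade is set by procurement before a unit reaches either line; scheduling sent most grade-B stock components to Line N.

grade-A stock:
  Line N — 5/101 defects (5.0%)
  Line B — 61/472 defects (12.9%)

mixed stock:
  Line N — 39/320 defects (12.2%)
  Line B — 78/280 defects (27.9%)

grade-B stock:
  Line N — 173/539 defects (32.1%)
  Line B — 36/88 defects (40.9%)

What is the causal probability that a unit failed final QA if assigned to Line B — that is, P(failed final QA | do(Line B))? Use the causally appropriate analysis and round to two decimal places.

The stratified and pooled comparisons disagree (Line N wins within each component grade; Line B wins overall), so the answer turns on the causal role of component grade.
Component grade satisfies the back-door criterion: it is not a descendant of the line, and it blocks the spurious path from line to outcome. Adjusting for it (i.e., using the within-component grade rates) gives the causal effect.
Standardising Line B to the population component grade mix: 0.318·61/472 + 0.333·78/280 + 0.348·36/88 = 0.276.

0.28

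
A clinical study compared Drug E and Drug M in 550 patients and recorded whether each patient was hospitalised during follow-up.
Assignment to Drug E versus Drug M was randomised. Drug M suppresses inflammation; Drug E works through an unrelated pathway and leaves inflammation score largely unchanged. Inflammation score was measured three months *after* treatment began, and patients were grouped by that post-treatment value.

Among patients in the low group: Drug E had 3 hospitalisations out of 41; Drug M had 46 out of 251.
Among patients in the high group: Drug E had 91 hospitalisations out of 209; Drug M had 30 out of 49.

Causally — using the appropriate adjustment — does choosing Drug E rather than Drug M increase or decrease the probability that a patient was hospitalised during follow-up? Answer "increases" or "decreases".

increases

Inflammation score lies on the pathway drug → inflammation score → outcome, so adjusting for it blocks the indirect effect. For the total causal effect of drug, use the unadjusted pooled rates.
Pooled: Drug E 37.6% vs Drug M 25.3%; Drug M is lower overall.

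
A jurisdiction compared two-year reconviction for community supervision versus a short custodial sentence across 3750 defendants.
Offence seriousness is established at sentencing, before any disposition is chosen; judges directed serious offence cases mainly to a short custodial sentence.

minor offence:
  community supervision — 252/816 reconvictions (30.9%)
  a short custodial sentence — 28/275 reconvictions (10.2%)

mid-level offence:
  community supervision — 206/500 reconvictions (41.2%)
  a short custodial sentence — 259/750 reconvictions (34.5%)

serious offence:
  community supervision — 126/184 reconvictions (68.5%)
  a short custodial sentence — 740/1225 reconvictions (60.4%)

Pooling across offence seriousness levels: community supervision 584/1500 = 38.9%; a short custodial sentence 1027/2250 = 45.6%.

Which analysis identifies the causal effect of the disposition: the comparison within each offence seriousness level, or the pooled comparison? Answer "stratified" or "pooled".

stratified

a short custodial sentence is lower inside every offence seriousness stratum but community supervision is lower in aggregate. Whether to stratify depends on how offence seriousness relates to the disposition.
Offence seriousness is set before the disposition has any effect — it is not caused by the disposition — and it independently drives the outcome. That makes it a confounder, so the causal comparison is within offence seriousness levels.
Within each level — minor offence: 30.9% vs 10.2%; mid-level offence: 41.2% vs 34.5%; serious offence: 68.5% vs 60.4% — a short custodial sentence is lower every time.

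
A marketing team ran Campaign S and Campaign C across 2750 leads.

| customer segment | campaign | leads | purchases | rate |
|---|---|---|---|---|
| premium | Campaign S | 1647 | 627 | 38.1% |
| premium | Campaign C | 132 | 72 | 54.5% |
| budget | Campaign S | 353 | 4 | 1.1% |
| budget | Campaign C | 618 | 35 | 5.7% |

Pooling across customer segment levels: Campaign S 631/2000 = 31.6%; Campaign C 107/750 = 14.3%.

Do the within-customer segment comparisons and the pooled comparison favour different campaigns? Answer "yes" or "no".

yes

Within each customer segment level (premium 38.1% vs 54.5%; budget 1.1% vs 5.7%), Campaign C has the higher rate every time. Pooled: 31.6% vs 14.3% — Campaign S has the higher rate overall. The two comparisons disagree.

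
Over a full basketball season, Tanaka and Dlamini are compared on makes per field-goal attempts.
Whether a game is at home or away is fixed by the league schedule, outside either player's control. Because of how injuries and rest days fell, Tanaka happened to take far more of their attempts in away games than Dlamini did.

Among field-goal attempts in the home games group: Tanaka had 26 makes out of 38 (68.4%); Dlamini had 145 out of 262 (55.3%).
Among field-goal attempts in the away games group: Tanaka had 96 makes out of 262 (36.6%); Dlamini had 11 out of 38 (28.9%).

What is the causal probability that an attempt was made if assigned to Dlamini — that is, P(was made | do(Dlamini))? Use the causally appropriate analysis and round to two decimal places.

The imbalance in game venue arose from how field-goal attempts were allocated, not from anything the player did; and game venue independently affects the outcome. The pooled gap is confounded — condition on game venue.
Standardising Dlamini to the population game venue mix: 0.500·145/262 + 0.500·11/38 = 0.421.

0.42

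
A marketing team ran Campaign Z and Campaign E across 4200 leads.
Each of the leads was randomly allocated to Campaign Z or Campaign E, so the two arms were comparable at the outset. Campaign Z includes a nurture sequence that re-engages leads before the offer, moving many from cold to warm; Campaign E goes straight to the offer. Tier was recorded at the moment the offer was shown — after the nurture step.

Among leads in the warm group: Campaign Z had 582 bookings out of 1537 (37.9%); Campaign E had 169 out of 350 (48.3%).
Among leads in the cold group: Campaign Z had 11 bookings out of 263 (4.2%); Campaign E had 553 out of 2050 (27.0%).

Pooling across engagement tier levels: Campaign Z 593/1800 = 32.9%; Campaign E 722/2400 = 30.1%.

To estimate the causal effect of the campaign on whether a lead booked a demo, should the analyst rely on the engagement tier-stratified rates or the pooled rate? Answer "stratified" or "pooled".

The engagement tier-specific comparison favours Campaign E throughout, but the pooled figures favour Campaign Z. The question is whether to condition on engagement tier.
Stratifying would compare campaigns among leads the campaigns themselves sorted into engagement tier groups — a form of selection on an intermediate. The unconditioned pooled rates give the total causal effect.
Pooled: Campaign Z 32.9% vs Campaign E 30.1%; Campaign Z is higher overall.

pooled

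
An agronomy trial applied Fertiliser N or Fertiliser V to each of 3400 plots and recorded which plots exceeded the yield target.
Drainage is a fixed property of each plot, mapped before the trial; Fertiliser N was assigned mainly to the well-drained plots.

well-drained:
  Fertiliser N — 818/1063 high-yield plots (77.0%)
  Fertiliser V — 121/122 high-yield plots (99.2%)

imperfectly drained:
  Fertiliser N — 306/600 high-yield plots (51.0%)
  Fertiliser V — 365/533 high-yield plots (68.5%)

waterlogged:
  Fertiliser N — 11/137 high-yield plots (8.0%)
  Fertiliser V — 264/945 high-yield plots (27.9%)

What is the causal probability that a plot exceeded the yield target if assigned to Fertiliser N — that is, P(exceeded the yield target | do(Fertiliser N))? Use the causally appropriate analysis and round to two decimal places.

0.46

Since field drainage is a pre-existing factor (not a product of the fertiliser) and it affects the outcome on its own, it is a confounder. The stratified rates, not the pooled rate, identify the causal effect.
Standardising Fertiliser N to the population field drainage mix: 0.349·818/1063 + 0.333·306/600 + 0.318·11/137 = 0.464.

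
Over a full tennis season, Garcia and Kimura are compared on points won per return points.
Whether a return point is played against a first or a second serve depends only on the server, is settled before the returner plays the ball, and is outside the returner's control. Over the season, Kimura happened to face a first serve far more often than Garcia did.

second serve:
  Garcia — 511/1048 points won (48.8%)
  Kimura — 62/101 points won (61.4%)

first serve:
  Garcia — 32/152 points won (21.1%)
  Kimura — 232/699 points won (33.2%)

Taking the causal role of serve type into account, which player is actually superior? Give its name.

Kimura

The serve type-specific comparison favours Kimura throughout, but the pooled figures favour Garcia. The question is whether to condition on serve type.
The imbalance in serve type arose from how return points were allocated, not from anything the player did; and serve type independently affects the outcome. The pooled gap is confounded — condition on serve type.
Within each level — second serve: 48.8% vs 61.4%; first serve: 21.1% vs 33.2% — Kimura is higher every time.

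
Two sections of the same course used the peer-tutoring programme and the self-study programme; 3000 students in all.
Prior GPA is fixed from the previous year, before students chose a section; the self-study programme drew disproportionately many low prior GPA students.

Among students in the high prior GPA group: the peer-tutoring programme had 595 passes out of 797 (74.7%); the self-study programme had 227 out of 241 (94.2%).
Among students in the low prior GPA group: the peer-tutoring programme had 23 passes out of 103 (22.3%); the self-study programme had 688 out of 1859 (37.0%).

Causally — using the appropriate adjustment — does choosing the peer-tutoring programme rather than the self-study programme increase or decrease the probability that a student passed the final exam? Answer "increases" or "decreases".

Prior GPA band is set before the teaching method has any effect — it is not caused by the teaching method — and it independently drives the outcome. That makes it a confounder, so the causal comparison is within prior GPA band levels.
Within each level — high prior GPA: 74.7% vs 94.2%; low prior GPA: 22.3% vs 37.0% — the self-study programme is higher every time.

decreases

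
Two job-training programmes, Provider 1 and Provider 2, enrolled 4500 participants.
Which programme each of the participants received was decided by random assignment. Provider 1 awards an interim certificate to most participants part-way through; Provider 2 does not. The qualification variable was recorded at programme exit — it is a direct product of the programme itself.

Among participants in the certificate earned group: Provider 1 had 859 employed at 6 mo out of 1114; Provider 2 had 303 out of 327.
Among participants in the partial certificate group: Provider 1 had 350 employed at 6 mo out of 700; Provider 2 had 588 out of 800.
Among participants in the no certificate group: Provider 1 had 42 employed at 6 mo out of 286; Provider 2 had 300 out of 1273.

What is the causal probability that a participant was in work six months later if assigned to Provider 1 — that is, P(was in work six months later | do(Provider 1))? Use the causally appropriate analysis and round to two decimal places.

The stratified and pooled comparisons disagree (Provider 2 wins within each qualification attained during the programme; Provider 1 wins overall), so the answer turns on the causal role of qualification attained during the programme.
The distribution of qualification attained during the programme is itself part of what the programme does — it is an intermediate outcome. Holding it fixed would remove that part of the effect; the total effect is the pooled difference.
So P(outcome | do(Provider 1)) is just the pooled rate for Provider 1: 1251/2100 = 0.596.

0.60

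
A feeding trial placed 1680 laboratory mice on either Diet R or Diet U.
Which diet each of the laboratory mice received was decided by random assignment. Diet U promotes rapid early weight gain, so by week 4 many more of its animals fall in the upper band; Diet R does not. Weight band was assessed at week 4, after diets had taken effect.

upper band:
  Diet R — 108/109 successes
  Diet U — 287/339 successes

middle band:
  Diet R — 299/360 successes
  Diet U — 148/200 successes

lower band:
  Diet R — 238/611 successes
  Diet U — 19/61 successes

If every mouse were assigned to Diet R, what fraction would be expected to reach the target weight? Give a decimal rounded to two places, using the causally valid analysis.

Within every week-4 weight band level Diet R has the higher rate, yet pooled Diet U does — Simpson's reversal.
Because the diet influences week-4 weight band, week-4 weight band is a post-treatment mediator, not a confounder. Stratifying on it would bias the estimate; the causal effect is the crude pooled difference.
So P(outcome | do(Diet R)) is just the pooled rate for Diet R: 645/1080 = 0.597.

0.60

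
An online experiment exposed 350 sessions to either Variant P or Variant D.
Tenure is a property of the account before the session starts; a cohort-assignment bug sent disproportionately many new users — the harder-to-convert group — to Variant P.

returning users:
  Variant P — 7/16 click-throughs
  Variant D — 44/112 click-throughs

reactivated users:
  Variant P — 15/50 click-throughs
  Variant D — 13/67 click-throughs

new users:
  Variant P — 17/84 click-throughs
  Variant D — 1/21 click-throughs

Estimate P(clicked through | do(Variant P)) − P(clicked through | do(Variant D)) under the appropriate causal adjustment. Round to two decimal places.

Nothing the variant does changes user tenure; the imbalance is an allocation artefact. With user tenure also predicting the outcome, the pooled figure is confounded, and the within-stratum comparison is the causal one.
Adjusting over the population distribution of user tenure: 0.366·(0.438−0.393) + 0.334·(0.300−0.194) + 0.300·(0.202−0.048) = +0.098.

+0.10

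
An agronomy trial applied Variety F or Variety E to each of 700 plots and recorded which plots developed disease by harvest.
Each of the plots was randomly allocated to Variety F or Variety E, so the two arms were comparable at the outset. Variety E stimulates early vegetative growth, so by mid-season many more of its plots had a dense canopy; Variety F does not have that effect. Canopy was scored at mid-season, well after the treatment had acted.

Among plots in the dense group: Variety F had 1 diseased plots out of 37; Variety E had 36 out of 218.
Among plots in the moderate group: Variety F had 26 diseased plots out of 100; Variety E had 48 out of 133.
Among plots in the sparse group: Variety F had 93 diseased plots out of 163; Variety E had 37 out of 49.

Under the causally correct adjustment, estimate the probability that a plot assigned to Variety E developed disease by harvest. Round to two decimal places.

0.30

The mid-season canopy-specific comparison favours Variety F throughout, but the pooled figures favour Variety E. The question is whether to condition on mid-season canopy.
Mid-season canopy is recorded after the variety and is itself shifted by it — it sits on the causal path from variety to outcome. Conditioning on a mediator would strip out part of the effect we want; the pooled comparison gives the total causal effect.
So P(outcome | do(Variety E)) is just the pooled rate for Variety E: 121/400 = 0.302.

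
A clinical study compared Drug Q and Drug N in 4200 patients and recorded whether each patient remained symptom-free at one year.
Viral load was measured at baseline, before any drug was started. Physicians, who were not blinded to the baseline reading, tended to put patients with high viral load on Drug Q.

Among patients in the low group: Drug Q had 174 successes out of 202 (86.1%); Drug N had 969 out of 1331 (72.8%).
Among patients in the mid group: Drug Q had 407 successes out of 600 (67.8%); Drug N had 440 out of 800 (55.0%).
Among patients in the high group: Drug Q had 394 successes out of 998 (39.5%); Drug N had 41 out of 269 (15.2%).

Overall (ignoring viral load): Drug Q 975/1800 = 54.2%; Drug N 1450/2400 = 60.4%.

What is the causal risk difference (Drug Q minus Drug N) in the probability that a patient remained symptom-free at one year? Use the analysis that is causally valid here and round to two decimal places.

Drug Q is higher inside every viral load stratum but Drug N is higher in aggregate. Whether to stratify depends on how viral load relates to the drug.
Viral load is set before the drug has any effect — it is not caused by the drug — and it independently drives the outcome. That makes it a confounder, so the causal comparison is within viral load levels.
Adjusting over the population distribution of viral load: 0.365·(0.861−0.728) + 0.333·(0.678−0.550) + 0.302·(0.395−0.152) = +0.165.

+0.16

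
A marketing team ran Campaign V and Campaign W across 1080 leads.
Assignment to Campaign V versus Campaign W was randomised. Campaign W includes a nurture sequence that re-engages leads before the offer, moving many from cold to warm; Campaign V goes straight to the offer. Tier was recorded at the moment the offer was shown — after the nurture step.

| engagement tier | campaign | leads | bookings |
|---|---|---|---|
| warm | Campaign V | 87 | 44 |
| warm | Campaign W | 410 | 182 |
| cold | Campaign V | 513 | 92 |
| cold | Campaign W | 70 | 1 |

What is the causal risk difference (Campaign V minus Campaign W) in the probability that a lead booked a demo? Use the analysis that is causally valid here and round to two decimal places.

Within every engagement tier level Campaign V has the higher rate, yet pooled Campaign W does — Simpson's reversal.
Engagement tier lies on the pathway campaign → engagement tier → outcome, so adjusting for it blocks the indirect effect. For the total causal effect of campaign, use the unadjusted pooled rates.
The causal difference is the pooled difference: 0.227 − 0.381 = -0.155.

-0.15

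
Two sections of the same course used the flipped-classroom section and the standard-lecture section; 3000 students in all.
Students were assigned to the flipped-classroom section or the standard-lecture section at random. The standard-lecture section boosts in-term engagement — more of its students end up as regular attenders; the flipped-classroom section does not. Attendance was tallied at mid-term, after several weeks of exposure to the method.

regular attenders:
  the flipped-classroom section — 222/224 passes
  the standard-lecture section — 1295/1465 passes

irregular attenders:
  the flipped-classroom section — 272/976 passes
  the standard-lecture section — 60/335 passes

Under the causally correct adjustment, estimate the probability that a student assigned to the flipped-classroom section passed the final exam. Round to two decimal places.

0.41

Within every mid-term attendance level the flipped-classroom section has the higher rate, yet pooled the standard-lecture section does — Simpson's reversal.
Mid-term attendance is downstream of the teaching method. One should not condition on a consequence of treatment, so the overall rates are the right comparison.
So P(outcome | do(the flipped-classroom section)) is just the pooled rate for the flipped-classroom section: 494/1200 = 0.412.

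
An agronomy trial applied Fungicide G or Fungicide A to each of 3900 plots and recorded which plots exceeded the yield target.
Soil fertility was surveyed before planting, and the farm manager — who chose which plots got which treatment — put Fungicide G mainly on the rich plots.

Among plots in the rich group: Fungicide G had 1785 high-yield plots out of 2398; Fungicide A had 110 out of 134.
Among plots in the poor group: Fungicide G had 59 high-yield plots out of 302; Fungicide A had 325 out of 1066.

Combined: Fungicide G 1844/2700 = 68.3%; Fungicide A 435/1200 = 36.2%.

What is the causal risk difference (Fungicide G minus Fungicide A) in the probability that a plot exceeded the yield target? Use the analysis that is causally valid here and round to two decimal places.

Since soil fertility is a pre-existing factor (not a product of the fungicide) and it affects the outcome on its own, it is a confounder. The stratified rates, not the pooled rate, identify the causal effect.
Adjusting over the population distribution of soil fertility: 0.649·(0.744−0.821) + 0.351·(0.195−0.305) = -0.088.

-0.09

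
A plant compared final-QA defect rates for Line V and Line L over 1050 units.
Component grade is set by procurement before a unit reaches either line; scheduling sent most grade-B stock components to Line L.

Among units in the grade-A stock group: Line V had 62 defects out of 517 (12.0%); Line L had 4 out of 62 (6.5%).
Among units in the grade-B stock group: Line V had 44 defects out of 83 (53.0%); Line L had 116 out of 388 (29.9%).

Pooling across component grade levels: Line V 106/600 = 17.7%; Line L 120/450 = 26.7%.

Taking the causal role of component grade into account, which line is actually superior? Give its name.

Line L

The stratified and pooled comparisons disagree (Line L wins within each component grade; Line V wins overall), so the answer turns on the causal role of component grade.
Nothing the line does changes component grade; the imbalance is an allocation artefact. With component grade also predicting the outcome, the pooled figure is confounded, and the within-stratum comparison is the causal one.
Within each level — grade-A stock: 12.0% vs 6.5%; grade-B stock: 53.0% vs 29.9% — Line L is lower every time.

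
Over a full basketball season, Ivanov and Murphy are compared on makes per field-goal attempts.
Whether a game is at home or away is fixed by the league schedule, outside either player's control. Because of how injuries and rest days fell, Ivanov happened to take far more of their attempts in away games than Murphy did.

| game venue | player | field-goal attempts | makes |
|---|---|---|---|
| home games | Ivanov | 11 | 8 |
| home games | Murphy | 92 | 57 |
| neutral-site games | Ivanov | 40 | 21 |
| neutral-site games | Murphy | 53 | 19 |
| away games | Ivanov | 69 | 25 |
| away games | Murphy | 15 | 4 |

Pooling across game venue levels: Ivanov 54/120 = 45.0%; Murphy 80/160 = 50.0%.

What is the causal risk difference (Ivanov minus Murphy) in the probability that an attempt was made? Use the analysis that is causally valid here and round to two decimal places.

+0.12

The stratified and pooled comparisons disagree (Ivanov wins within each game venue; Murphy wins overall), so the answer turns on the causal role of game venue.
Game venue is set before the player has any effect — it is not caused by the player — and it independently drives the outcome. That makes it a confounder, so the causal comparison is within game venue levels.
Adjusting over the population distribution of game venue: 0.368·(0.727−0.620) + 0.332·(0.525−0.358) + 0.300·(0.362−0.267) = +0.124.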